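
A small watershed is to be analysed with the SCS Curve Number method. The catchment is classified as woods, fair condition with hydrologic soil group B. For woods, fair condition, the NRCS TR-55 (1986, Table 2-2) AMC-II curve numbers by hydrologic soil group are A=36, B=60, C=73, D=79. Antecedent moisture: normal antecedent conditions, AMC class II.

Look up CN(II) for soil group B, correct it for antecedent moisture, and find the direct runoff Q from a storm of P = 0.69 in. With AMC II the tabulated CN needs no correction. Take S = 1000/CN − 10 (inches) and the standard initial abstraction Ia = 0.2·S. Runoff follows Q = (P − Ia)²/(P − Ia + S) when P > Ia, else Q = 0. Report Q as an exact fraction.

NRCS table: woods, fair condition, soil group B → CN(II) = 60
AMC II — tabulated CN = 60 applies directly.
Retention S: 1000/CN − 10 with CN=60.000 → S = 20/3 ≈ 6.667 in
Ia = 0.2S: 0.2·6.667 = 1.333 in (exactly 4/3)
P = 0.690 ≤ Ia = 1.333 in: entire storm abstracted, Q = 0.

Q = 0 in ≈ 0.000 in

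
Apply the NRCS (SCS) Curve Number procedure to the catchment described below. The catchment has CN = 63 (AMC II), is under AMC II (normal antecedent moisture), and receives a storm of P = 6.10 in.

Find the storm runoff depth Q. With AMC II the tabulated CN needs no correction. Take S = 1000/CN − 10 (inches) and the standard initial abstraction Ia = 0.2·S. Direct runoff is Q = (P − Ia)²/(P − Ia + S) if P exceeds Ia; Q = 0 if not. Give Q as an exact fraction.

Q = 9628609/4285890 in ≈ 2.247 in

Average conditions: CN = 63 (no AMC adjustment).
Max retention: S = 1000/63 − 10 = 370/63 in (≈ 5.873 in)
Ia = 0.2·(370/63) = 74/63 in ≈ 1.175 in
Excess rainfall: 6.100 − 1.175 = 4.925 in; P > Ia so Q > 0
Q = (3103/630)²/((3103/630) + 370/63) = (9628609/396900)/(6803/630) = 9628609/4285890 in ≈ 2.247 in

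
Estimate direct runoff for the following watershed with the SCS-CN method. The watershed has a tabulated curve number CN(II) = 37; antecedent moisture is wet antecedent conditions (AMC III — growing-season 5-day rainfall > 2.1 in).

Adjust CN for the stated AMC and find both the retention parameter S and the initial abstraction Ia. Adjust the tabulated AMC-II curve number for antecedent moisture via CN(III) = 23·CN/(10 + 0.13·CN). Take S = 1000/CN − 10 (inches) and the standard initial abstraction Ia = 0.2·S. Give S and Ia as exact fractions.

Wet (AMC III): CN(III) = 23·37/(10 + 0.13·37) = 851/(1481/100) = 85100/1481 ≈ 57.461
S = 1000/(85100/1481) − 10 = 6300/851 in ≈ 7.403 in
Initial abstraction Ia = S/5 = (6300/851)/5 = 1260/851 ≈ 1.481 in

S = 6300/851 in ≈ 7.403 in; Ia = 1260/851 in ≈ 1.481 in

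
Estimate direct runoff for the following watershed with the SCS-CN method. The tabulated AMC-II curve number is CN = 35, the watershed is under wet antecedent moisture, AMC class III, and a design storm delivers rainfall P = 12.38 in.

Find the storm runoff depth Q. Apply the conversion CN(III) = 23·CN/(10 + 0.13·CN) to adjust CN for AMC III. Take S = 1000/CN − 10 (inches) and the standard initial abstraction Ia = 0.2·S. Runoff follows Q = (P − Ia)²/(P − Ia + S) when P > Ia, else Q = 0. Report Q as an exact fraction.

Q = 7509782281/1220854950 in ≈ 6.151 in

Adjust CN=35 to AMC III: 23·35/(10 + 0.13·35) → 805 ÷ (291/20) = 16100/291 ≈ 55.326
Retention S: 1000/CN − 10 with CN=55.326 → S = 1300/161 ≈ 8.075 in
Initial abstraction Ia = S/5 = (1300/161)/5 = 260/161 ≈ 1.615 in
P − Ia = 12.380 − 1.615 = 86659/8050 ≈ 10.765 in (> 0, runoff occurs)
Q = (86659/8050)²/((86659/8050) + 1300/161) = (7509782281/64802500)/(151659/8050) = 7509782281/1220854950 in ≈ 6.151 in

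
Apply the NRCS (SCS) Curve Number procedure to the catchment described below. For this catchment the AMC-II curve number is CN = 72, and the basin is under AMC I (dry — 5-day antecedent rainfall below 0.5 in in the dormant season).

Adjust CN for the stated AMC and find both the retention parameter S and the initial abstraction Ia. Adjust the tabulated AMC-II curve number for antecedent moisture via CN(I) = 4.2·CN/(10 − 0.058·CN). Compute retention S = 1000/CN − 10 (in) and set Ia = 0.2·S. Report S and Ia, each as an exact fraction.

CN(I) from CN(II)=72: (4.2·72)/(10 − 0.058·72) = 675/13 ≈ 51.923
S = 1000/(675/13) − 10 = 250/27 in ≈ 9.259 in
Ia = 0.2·(250/27) = 50/27 in ≈ 1.852 in

S = 250/27 in ≈ 9.259 in; Ia = 50/27 in ≈ 1.852 in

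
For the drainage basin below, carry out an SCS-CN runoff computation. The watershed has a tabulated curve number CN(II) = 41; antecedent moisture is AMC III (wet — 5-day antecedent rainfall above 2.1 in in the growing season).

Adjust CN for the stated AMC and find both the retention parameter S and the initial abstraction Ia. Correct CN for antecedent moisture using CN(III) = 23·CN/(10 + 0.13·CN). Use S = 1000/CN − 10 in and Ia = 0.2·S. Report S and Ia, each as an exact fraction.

Adjust CN=41 to AMC III: 23·41/(10 + 0.13·41) → 943 ÷ (1533/100) = 94300/1533 ≈ 61.513
Max retention: S = 1000/(94300/1533) − 10 = 5900/943 in (≈ 6.257 in)
Ia = 0.2·(5900/943) = 1180/943 in ≈ 1.251 in

S = 5900/943 in ≈ 6.257 in; Ia = 1180/943 in ≈ 1.251 in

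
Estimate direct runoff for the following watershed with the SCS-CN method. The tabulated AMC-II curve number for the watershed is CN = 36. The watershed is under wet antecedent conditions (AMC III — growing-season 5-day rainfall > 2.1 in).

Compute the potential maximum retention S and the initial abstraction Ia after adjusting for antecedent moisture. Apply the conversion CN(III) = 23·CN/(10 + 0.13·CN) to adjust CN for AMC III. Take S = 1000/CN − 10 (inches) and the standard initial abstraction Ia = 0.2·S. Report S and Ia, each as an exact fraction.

Wet (AMC III): CN(III) = 23·36/(10 + 0.13·36) = 828/(367/25) = 20700/367 ≈ 56.403
S = 1000/(20700/367) − 10 = 1600/207 in ≈ 7.729 in
Ia = 0.2·(1600/207) = 320/207 in ≈ 1.546 in

S = 1600/207 in ≈ 7.729 in; Ia = 320/207 in ≈ 1.546 in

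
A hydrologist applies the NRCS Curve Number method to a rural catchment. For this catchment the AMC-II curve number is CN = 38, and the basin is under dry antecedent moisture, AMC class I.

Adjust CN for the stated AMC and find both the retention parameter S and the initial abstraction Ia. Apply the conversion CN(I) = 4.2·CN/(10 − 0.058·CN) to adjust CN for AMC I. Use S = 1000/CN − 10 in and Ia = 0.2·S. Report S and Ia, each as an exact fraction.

S = 15500/399 in ≈ 38.847 in; Ia = 3100/399 in ≈ 7.769 in

Adjust CN=38 to AMC I: 4.2·38/(10 − 0.058·38) → (798/5) ÷ (1949/250) = 39900/1949 ≈ 20.472
Max retention: S = 1000/(39900/1949) − 10 = 15500/399 in (≈ 38.847 in)
Ia = 0.2·(15500/399) = 3100/399 in ≈ 7.769 in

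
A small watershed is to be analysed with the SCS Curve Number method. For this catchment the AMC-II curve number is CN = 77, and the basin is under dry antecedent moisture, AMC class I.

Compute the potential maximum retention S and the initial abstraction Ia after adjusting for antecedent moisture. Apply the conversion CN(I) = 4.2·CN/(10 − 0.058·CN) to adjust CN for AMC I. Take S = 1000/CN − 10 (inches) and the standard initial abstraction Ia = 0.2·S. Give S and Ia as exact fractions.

CN(I) from CN(II)=77: (4.2·77)/(10 − 0.058·77) = 161700/2767 ≈ 58.439
S = 1000/(161700/2767) − 10 = 11500/1617 in ≈ 7.112 in
Ia = 0.2S: 0.2·7.112 = 1.422 in (exactly 2300/1617)

S = 11500/1617 in ≈ 7.112 in; Ia = 2300/1617 in ≈ 1.422 in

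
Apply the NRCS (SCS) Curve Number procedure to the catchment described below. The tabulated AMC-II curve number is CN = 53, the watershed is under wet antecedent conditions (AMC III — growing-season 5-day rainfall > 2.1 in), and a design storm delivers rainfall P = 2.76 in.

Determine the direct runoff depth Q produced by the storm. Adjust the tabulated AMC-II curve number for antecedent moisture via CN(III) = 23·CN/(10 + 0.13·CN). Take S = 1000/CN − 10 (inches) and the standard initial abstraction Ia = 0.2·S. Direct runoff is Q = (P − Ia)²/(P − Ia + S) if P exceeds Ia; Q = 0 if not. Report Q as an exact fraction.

Wet (AMC III): CN(III) = 23·53/(10 + 0.13·53) = 1219/(1689/100) = 121900/1689 ≈ 72.173
Retention S: 1000/CN − 10 with CN=72.173 → S = 4700/1219 ≈ 3.856 in
Initial abstraction Ia = S/5 = (4700/1219)/5 = 940/1219 ≈ 0.771 in
Excess rainfall: 2.760 − 0.771 = 1.989 in; P > Ia so Q > 0
Runoff Q = (P−Ia)²/(P−Ia+S) = (1.989)²/(1.989+3.856) = 3673693321/5427932725 ≈ 0.677 in

Q = 3673693321/5427932725 in ≈ 0.677 in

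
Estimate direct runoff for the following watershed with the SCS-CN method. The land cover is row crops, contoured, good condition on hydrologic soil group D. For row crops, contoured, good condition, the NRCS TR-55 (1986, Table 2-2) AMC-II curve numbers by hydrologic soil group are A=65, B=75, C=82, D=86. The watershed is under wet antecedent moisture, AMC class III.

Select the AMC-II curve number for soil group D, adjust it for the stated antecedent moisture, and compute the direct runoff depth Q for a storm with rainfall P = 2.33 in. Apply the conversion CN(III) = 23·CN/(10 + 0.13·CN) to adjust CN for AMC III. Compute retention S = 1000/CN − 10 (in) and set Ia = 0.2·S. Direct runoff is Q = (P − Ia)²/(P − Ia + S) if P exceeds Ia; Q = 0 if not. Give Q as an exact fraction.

Q = 46844974969/28328619300 in ≈ 1.654 in

NRCS table: row crops, contoured, good condition, soil group D → CN(II) = 86
Wet (AMC III): CN(III) = 23·86/(10 + 0.13·86) = 1978/(1059/50) = 98900/1059 ≈ 93.390
Retention S: 1000/CN − 10 with CN=93.390 → S = 700/989 ≈ 0.708 in
Ia = 0.2·(700/989) = 140/989 in ≈ 0.142 in
Excess rainfall: 2.330 − 0.142 = 2.188 in; P > Ia so Q > 0
Q = (216437/98900)²/((216437/98900) + 700/989) = (46844974969/9781210000)/(286437/98900) = 46844974969/28328619300 in ≈ 1.654 in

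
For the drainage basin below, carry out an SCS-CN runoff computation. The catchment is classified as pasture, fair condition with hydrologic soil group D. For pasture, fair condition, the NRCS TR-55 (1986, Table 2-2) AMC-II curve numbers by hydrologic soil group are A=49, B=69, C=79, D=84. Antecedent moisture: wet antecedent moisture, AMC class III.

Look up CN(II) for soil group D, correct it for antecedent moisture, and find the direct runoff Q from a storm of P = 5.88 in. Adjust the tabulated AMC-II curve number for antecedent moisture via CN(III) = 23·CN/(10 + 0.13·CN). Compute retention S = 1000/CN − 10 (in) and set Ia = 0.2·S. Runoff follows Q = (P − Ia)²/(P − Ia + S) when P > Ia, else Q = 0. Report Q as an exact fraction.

Q = 4761138001/953937075 in ≈ 4.991 in

NRCS table: pasture, fair condition, soil group D → CN(II) = 84
Wet (AMC III): CN(III) = 23·84/(10 + 0.13·84) = 1932/(523/25) = 48300/523 ≈ 92.352
Max retention: S = 1000/(48300/523) − 10 = 400/483 in (≈ 0.828 in)
Initial abstraction Ia = S/5 = (400/483)/5 = 80/483 ≈ 0.166 in
Excess rainfall: 5.880 − 0.166 = 5.714 in; P > Ia so Q > 0
Q: (69001/12075)² ÷ (79001/12075) = 4761138001/953937075 in (≈ 4.991 in)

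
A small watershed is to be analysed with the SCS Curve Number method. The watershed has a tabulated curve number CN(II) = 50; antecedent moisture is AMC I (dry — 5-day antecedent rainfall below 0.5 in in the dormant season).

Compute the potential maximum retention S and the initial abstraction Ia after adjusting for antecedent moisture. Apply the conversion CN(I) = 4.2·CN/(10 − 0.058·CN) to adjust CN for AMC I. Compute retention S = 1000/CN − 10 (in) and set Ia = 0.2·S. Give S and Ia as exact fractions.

S = 500/21 in ≈ 23.810 in; Ia = 100/21 in ≈ 4.762 in

Adjust CN=50 to AMC I: 4.2·50/(10 − 0.058·50) → 210 ÷ (71/10) = 2100/71 ≈ 29.577
S = 1000/(2100/71) − 10 = 500/21 in ≈ 23.810 in
Ia = 0.2S: 0.2·23.810 = 4.762 in (exactly 100/21)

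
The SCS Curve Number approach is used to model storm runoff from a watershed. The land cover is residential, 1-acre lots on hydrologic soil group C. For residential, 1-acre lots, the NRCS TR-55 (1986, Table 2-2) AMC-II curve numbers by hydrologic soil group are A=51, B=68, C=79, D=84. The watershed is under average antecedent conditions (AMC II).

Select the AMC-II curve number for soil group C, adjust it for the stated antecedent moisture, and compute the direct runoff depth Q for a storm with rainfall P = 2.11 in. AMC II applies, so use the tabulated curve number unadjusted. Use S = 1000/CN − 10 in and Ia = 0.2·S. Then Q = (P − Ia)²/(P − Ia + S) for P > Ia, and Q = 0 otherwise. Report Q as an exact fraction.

Q = 155475961/264405100 in ≈ 0.588 in

NRCS table: residential, 1-acre lots, soil group C → CN(II) = 79
Average conditions: CN = 79 (no AMC adjustment).
S = 1000/79 − 10 = 210/79 in ≈ 2.658 in
Initial abstraction Ia = S/5 = (210/79)/5 = 42/79 ≈ 0.532 in
P − Ia = 2.110 − 0.532 = 12469/7900 ≈ 1.578 in (> 0, runoff occurs)
Q: (12469/7900)² ÷ (33469/7900) = 155475961/264405100 in (≈ 0.588 in)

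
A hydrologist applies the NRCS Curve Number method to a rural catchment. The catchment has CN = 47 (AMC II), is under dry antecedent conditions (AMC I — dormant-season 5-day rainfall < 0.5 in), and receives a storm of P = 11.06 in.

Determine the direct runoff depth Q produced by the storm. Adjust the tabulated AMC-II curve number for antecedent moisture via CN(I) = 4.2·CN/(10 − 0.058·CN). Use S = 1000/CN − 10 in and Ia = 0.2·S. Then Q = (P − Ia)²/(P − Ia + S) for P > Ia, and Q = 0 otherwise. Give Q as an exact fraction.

Dry (AMC I): CN(I) = 4.2·47/(10 − 0.058·47) = (987/5)/(3637/500) = 98700/3637 ≈ 27.138
Max retention: S = 1000/(98700/3637) − 10 = 26500/987 in (≈ 26.849 in)
Ia = 0.2·(26500/987) = 5300/987 in ≈ 5.370 in
P − Ia = 11.060 − 5.370 = 280811/49350 ≈ 5.690 in (> 0, runoff occurs)
Q = (280811/49350)²/((280811/49350) + 26500/987) = (78854817721/2435422500)/(1605811/49350) = 78854817721/79246772850 in ≈ 0.995 in

Q = 78854817721/79246772850 in ≈ 0.995 in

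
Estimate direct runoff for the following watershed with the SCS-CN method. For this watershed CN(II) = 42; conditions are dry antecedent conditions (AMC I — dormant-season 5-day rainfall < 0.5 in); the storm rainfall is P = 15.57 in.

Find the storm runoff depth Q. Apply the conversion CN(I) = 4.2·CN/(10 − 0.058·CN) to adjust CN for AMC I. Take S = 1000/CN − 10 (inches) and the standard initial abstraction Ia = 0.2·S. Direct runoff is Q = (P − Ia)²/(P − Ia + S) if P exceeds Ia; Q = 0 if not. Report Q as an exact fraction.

Dry (AMC I): CN(I) = 4.2·42/(10 − 0.058·42) = (882/5)/(1891/250) = 44100/1891 ≈ 23.321
Max retention: S = 1000/(44100/1891) − 10 = 14500/441 in (≈ 32.880 in)
Initial abstraction Ia = S/5 = (14500/441)/5 = 2900/441 ≈ 6.576 in
Since P=15.570 > Ia=6.576: effective rainfall P−Ia = 396637/44100 in
Q: (396637/44100)² ÷ (1846637/44100) = 157320909769/81436691700 in (≈ 1.932 in)

Q = 157320909769/81436691700 in ≈ 1.932 in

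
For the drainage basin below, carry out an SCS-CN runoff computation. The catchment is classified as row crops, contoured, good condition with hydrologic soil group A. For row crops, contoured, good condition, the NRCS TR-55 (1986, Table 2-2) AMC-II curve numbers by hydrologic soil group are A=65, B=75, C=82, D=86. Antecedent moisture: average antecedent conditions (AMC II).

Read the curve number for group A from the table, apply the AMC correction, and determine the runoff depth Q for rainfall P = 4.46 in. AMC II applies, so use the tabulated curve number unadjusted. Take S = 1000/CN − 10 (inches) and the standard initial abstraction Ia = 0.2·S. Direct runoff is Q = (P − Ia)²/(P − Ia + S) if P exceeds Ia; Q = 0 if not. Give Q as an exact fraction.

Q = 4835601/3704350 in ≈ 1.305 in

NRCS table: row crops, contoured, good condition, soil group A → CN(II) = 65
CN(II) = 65; AMC II needs no correction.
S = 1000/65 − 10 = 70/13 in ≈ 5.385 in
Ia = 0.2S: 0.2·5.385 = 1.077 in (exactly 14/13)
Since P=4.460 > Ia=1.077: effective rainfall P−Ia = 2199/650 in
Q = (2199/650)²/((2199/650) + 70/13) = (4835601/422500)/(5699/650) = 4835601/3704350 in ≈ 1.305 in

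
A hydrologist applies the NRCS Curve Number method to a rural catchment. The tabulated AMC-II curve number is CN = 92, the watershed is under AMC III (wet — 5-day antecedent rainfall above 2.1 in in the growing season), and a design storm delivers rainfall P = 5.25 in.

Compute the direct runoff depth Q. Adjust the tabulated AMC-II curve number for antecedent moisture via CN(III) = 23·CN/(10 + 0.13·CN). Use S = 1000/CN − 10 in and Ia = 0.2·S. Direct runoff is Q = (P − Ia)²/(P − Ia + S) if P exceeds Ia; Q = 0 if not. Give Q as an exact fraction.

Wet (AMC III): CN(III) = 23·92/(10 + 0.13·92) = 2116/(549/25) = 52900/549 ≈ 96.357
Max retention: S = 1000/(52900/549) − 10 = 200/529 in (≈ 0.378 in)
Ia = 0.2S: 0.2·0.378 = 0.076 in (exactly 40/529)
Since P=5.250 > Ia=0.076: effective rainfall P−Ia = 10949/2116 in
Q = (10949/2116)²/((10949/2116) + 200/529) = (119880601/4477456)/(11749/2116) = 119880601/24860884 in ≈ 4.822 in

Q = 119880601/24860884 in ≈ 4.822 in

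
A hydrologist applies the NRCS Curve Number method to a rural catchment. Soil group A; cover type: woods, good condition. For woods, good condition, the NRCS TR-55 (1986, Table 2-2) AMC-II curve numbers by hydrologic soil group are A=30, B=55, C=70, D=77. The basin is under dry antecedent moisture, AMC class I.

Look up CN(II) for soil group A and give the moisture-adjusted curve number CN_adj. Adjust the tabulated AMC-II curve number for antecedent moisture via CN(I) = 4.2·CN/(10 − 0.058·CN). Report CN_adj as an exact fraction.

CN_adj = 900/59 ≈ 15.254

NRCS table: woods, good condition, soil group A → CN(II) = 30
Adjust CN=30 to AMC I: 4.2·30/(10 − 0.058·30) → 126 ÷ (413/50) = 900/59 ≈ 15.254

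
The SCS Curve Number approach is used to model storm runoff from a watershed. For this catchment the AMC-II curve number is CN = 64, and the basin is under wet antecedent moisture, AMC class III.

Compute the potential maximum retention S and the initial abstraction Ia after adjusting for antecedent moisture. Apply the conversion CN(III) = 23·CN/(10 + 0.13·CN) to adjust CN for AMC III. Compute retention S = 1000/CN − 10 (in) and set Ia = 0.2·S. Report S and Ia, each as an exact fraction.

CN(III) from CN(II)=64: (23·64)/(10 + 0.13·64) = 18400/229 ≈ 80.349
Max retention: S = 1000/(18400/229) − 10 = 225/92 in (≈ 2.446 in)
Ia = 0.2S: 0.2·2.446 = 0.489 in (exactly 45/92)

S = 225/92 in ≈ 2.446 in; Ia = 45/92 in ≈ 0.489 in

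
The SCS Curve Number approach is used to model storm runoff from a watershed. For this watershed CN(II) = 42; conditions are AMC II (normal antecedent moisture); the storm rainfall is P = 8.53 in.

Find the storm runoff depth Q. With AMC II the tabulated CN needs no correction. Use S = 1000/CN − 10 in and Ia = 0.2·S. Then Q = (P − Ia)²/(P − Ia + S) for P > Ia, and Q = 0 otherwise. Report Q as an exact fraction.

Q = 146724769/86337300 in ≈ 1.699 in

Average conditions: CN = 42 (no AMC adjustment).
Retention S: 1000/CN − 10 with CN=42.000 → S = 290/21 ≈ 13.810 in
Ia = 0.2·(290/21) = 58/21 in ≈ 2.762 in
P − Ia = 8.530 − 2.762 = 12113/2100 ≈ 5.768 in (> 0, runoff occurs)
Runoff Q = (P−Ia)²/(P−Ia+S) = (5.768)²/(5.768+13.810) = 146724769/86337300 ≈ 1.699 in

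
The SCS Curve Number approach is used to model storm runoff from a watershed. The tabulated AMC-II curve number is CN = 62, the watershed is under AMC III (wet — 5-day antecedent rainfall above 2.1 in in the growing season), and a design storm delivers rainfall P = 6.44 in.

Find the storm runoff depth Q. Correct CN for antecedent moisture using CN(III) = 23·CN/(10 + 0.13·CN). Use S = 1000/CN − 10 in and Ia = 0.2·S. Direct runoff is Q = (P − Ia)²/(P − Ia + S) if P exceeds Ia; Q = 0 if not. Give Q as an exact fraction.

Q = 11086615849/2723535225 in ≈ 4.071 in

Adjust CN=62 to AMC III: 23·62/(10 + 0.13·62) → 1426 ÷ (903/50) = 71300/903 ≈ 78.959
S = 1000/(71300/903) − 10 = 1900/713 in ≈ 2.665 in
Initial abstraction Ia = S/5 = (1900/713)/5 = 380/713 ≈ 0.533 in
Excess rainfall: 6.440 − 0.533 = 5.907 in; P > Ia so Q > 0
Q = (105293/17825)²/((105293/17825) + 1900/713) = (11086615849/317730625)/(152793/17825) = 11086615849/2723535225 in ≈ 4.071 in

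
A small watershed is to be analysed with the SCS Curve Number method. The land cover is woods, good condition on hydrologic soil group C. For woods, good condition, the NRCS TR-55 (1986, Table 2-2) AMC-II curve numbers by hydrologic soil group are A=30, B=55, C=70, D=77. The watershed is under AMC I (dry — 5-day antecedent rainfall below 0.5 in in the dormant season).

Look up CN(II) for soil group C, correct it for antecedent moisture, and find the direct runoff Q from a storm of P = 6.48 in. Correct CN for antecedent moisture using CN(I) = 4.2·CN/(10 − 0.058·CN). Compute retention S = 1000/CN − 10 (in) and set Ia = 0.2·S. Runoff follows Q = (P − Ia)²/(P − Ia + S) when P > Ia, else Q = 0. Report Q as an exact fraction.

Q = 14785922/10987025 in ≈ 1.346 in

NRCS table: woods, good condition, soil group C → CN(II) = 70
CN(I) from CN(II)=70: (4.2·70)/(10 − 0.058·70) = 4900/99 ≈ 49.495
Max retention: S = 1000/(4900/99) − 10 = 500/49 in (≈ 10.204 in)
Initial abstraction Ia = S/5 = (500/49)/5 = 100/49 ≈ 2.041 in
Excess rainfall: 6.480 − 2.041 = 4.439 in; P > Ia so Q > 0
Q: (5438/1225)² ÷ (17938/1225) = 14785922/10987025 in (≈ 1.346 in)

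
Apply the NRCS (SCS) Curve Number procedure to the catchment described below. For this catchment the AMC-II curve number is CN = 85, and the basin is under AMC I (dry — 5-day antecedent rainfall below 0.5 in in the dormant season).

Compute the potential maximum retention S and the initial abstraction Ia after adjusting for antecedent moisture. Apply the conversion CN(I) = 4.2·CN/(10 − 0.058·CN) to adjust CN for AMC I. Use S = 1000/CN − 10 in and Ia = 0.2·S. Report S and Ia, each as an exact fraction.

Adjust CN=85 to AMC I: 4.2·85/(10 − 0.058·85) → 357 ÷ (507/100) = 11900/169 ≈ 70.414
Retention S: 1000/CN − 10 with CN=70.414 → S = 500/119 ≈ 4.202 in
Ia = 0.2·(500/119) = 100/119 in ≈ 0.840 in

S = 500/119 in ≈ 4.202 in; Ia = 100/119 in ≈ 0.840 in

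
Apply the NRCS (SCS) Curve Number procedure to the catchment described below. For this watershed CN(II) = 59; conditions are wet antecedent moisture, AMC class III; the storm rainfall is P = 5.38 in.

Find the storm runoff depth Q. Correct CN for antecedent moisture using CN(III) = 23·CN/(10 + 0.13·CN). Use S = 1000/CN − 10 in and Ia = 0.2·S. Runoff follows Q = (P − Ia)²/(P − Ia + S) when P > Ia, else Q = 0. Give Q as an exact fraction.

Q = 104997385089/35894889050 in ≈ 2.925 in

Wet (AMC III): CN(III) = 23·59/(10 + 0.13·59) = 1357/(1767/100) = 135700/1767 ≈ 76.797
Retention S: 1000/CN − 10 with CN=76.797 → S = 4100/1357 ≈ 3.021 in
Ia = 0.2S: 0.2·3.021 = 0.604 in (exactly 820/1357)
Since P=5.380 > Ia=0.604: effective rainfall P−Ia = 324033/67850 in
Runoff Q = (P−Ia)²/(P−Ia+S) = (4.776)²/(4.776+3.021) = 104997385089/35894889050 ≈ 2.925 in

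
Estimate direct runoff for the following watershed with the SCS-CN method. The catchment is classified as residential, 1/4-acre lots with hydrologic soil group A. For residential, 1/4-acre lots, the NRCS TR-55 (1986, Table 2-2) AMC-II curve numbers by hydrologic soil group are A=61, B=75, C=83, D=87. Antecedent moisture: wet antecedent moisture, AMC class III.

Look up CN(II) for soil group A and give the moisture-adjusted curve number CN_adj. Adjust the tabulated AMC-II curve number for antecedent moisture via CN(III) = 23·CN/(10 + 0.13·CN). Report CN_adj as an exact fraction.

NRCS table: residential, 1/4-acre lots, soil group A → CN(II) = 61
Adjust CN=61 to AMC III: 23·61/(10 + 0.13·61) → 1403 ÷ (1793/100) = 140300/1793 ≈ 78.249

CN_adj = 140300/1793 ≈ 78.249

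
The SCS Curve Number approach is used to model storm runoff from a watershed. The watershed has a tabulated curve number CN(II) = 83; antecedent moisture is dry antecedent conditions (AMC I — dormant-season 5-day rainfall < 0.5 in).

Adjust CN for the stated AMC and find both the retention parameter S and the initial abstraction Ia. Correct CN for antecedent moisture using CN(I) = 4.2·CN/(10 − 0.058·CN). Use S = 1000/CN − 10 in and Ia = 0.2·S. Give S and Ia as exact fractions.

Adjust CN=83 to AMC I: 4.2·83/(10 − 0.058·83) → (1743/5) ÷ (2593/500) = 174300/2593 ≈ 67.219
S = 1000/(174300/2593) − 10 = 8500/1743 in ≈ 4.877 in
Ia = 0.2S: 0.2·4.877 = 0.975 in (exactly 1700/1743)

S = 8500/1743 in ≈ 4.877 in; Ia = 1700/1743 in ≈ 0.975 in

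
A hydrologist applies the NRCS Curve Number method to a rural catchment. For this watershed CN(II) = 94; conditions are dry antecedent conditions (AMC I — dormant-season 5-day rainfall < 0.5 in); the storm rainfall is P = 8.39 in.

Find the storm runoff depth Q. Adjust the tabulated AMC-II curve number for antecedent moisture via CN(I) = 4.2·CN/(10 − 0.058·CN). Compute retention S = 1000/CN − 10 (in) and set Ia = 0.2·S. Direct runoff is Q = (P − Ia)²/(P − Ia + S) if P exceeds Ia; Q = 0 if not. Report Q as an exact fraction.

Dry (AMC I): CN(I) = 4.2·94/(10 − 0.058·94) = (1974/5)/(1137/250) = 32900/379 ≈ 86.807
Max retention: S = 1000/(32900/379) − 10 = 500/329 in (≈ 1.520 in)
Ia = 0.2S: 0.2·1.520 = 0.304 in (exactly 100/329)
Since P=8.390 > Ia=0.304: effective rainfall P−Ia = 266031/32900 in
Q = (266031/32900)²/((266031/32900) + 500/329) = (70772492961/1082410000)/(316031/32900) = 70772492961/10397419900 in ≈ 6.807 in

Q = 70772492961/10397419900 in ≈ 6.807 in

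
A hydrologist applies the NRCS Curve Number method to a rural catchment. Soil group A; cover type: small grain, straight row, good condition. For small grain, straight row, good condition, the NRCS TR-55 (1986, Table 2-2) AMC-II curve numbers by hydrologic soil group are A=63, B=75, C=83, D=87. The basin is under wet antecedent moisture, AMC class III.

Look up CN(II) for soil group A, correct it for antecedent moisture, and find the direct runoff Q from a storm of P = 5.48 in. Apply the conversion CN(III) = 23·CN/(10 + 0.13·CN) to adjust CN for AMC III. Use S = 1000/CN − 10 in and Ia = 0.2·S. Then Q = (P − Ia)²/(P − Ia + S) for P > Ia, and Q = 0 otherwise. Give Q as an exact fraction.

NRCS table: small grain, straight row, good condition, soil group A → CN(II) = 63
Wet (AMC III): CN(III) = 23·63/(10 + 0.13·63) = 1449/(1819/100) = 144900/1819 ≈ 79.659
S = 1000/(144900/1819) − 10 = 3700/1449 in ≈ 2.553 in
Initial abstraction Ia = S/5 = (3700/1449)/5 = 740/1449 ≈ 0.511 in
Since P=5.480 > Ia=0.511: effective rainfall P−Ia = 180013/36225 in
Q: (180013/36225)² ÷ (272513/36225) = 32404680169/9871783425 in (≈ 3.283 in)

Q = 32404680169/9871783425 in ≈ 3.283 in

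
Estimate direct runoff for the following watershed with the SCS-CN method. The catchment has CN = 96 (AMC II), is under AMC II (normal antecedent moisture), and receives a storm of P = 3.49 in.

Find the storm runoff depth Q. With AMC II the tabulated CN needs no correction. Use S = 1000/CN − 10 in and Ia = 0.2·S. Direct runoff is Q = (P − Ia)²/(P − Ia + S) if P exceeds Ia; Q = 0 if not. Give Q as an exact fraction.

Q = 261121/86025 in ≈ 3.035 in

CN(II) = 96; AMC II needs no correction.
S = 1000/96 − 10 = 5/12 in ≈ 0.417 in
Initial abstraction Ia = S/5 = (5/12)/5 = 1/12 ≈ 0.083 in
Since P=3.490 > Ia=0.083: effective rainfall P−Ia = 511/150 in
Q = (511/150)²/((511/150) + 5/12) = (261121/22500)/(1147/300) = 261121/86025 in ≈ 3.035 in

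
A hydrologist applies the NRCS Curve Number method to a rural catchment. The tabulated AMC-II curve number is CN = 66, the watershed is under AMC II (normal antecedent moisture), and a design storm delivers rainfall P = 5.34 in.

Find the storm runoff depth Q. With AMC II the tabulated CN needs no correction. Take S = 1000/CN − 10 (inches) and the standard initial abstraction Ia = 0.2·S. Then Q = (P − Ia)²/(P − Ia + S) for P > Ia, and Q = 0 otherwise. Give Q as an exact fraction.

Average conditions: CN = 66 (no AMC adjustment).
Retention S: 1000/CN − 10 with CN=66.000 → S = 170/33 ≈ 5.152 in
Ia = 0.2·(170/33) = 34/33 in ≈ 1.030 in
Since P=5.340 > Ia=1.030: effective rainfall P−Ia = 7111/1650 in
Runoff Q = (P−Ia)²/(P−Ia+S) = (4.310)²/(4.310+5.152) = 50566321/25758150 ≈ 1.963 in

Q = 50566321/25758150 in ≈ 1.963 in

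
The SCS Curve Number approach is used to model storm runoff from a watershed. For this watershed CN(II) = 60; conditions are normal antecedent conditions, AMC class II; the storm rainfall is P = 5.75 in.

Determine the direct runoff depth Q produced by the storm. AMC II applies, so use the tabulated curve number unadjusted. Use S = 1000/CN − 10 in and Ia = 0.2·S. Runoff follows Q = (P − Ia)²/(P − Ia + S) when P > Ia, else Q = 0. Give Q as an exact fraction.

Q = 2809/1596 in ≈ 1.760 in

CN(II) = 60; AMC II needs no correction.
S = 1000/60 − 10 = 20/3 in ≈ 6.667 in
Ia = 0.2S: 0.2·6.667 = 1.333 in (exactly 4/3)
Excess rainfall: 5.750 − 1.333 = 4.417 in; P > Ia so Q > 0
Q: (53/12)² ÷ (133/12) = 2809/1596 in (≈ 1.760 in)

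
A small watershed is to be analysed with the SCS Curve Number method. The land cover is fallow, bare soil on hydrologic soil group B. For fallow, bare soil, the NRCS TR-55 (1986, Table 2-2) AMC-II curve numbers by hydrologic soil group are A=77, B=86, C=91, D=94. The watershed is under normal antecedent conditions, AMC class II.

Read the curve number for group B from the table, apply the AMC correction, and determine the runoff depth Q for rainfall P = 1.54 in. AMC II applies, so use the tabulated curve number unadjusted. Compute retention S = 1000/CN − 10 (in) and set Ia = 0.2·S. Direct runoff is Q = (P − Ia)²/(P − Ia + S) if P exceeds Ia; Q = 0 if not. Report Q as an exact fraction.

NRCS table: fallow, bare soil, soil group B → CN(II) = 86
Average conditions: CN = 86 (no AMC adjustment).
Retention S: 1000/CN − 10 with CN=86.000 → S = 70/43 ≈ 1.628 in
Ia = 0.2S: 0.2·1.628 = 0.326 in (exactly 14/43)
P − Ia = 1.540 − 0.326 = 2611/2150 ≈ 1.214 in (> 0, runoff occurs)
Q: (2611/2150)² ÷ (6111/2150) = 973903/1876950 in (≈ 0.519 in)

Q = 973903/1876950 in ≈ 0.519 in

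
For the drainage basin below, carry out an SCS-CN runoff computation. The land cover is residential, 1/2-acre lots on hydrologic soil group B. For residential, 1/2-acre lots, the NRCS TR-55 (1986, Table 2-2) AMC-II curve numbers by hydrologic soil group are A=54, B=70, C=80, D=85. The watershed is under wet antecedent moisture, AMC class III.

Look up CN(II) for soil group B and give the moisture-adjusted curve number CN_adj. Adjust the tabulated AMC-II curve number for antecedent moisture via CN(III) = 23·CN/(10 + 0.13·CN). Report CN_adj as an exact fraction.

CN_adj = 16100/191 ≈ 84.293

NRCS table: residential, 1/2-acre lots, soil group B → CN(II) = 70
Adjust CN=70 to AMC III: 23·70/(10 + 0.13·70) → 1610 ÷ (191/10) = 16100/191 ≈ 84.293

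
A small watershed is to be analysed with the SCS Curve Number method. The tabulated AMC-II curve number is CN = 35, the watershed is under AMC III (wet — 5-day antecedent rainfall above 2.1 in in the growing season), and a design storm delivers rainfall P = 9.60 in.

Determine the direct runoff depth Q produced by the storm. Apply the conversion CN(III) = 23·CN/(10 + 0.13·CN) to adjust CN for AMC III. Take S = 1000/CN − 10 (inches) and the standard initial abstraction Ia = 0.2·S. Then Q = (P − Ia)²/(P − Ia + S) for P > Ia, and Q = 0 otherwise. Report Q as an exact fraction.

Adjust CN=35 to AMC III: 23·35/(10 + 0.13·35) → 805 ÷ (291/20) = 16100/291 ≈ 55.326
S = 1000/(16100/291) − 10 = 1300/161 in ≈ 8.075 in
Ia = 0.2·(1300/161) = 260/161 in ≈ 1.615 in
P − Ia = 9.600 − 1.615 = 6428/805 ≈ 7.985 in (> 0, runoff occurs)
Q: (6428/805)² ÷ (12928/805) = 2582449/650440 in (≈ 3.970 in)

Q = 2582449/650440 in ≈ 3.970 in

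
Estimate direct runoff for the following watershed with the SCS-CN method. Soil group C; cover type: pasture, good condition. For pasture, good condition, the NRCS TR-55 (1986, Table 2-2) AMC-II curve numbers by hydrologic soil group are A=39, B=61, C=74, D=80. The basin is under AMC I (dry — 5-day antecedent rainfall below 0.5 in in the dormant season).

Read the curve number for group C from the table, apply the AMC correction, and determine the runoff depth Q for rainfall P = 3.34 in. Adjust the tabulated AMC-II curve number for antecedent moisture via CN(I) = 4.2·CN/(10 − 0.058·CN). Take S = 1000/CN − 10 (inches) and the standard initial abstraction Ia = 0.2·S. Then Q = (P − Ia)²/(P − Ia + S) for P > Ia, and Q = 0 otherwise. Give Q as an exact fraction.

NRCS table: pasture, good condition, soil group C → CN(II) = 74
Dry (AMC I): CN(I) = 4.2·74/(10 − 0.058·74) = (1554/5)/(1427/250) = 77700/1427 ≈ 54.450
S = 1000/(77700/1427) − 10 = 6500/777 in ≈ 8.366 in
Initial abstraction Ia = S/5 = (6500/777)/5 = 1300/777 ≈ 1.673 in
Since P=3.340 > Ia=1.673: effective rainfall P−Ia = 64759/38850 in
Q = (64759/38850)²/((64759/38850) + 6500/777) = (4193728081/1509322500)/(389759/38850) = 4193728081/15142137150 in ≈ 0.277 in

Q = 4193728081/15142137150 in ≈ 0.277 in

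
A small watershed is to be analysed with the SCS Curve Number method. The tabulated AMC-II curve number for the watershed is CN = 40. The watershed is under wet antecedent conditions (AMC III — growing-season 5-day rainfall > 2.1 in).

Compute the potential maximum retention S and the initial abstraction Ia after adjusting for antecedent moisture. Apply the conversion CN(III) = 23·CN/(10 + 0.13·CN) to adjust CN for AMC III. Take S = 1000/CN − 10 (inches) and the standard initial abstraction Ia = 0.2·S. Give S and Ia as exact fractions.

S = 150/23 in ≈ 6.522 in; Ia = 30/23 in ≈ 1.304 in

Adjust CN=40 to AMC III: 23·40/(10 + 0.13·40) → 920 ÷ (76/5) = 1150/19 ≈ 60.526
S = 1000/(1150/19) − 10 = 150/23 in ≈ 6.522 in
Initial abstraction Ia = S/5 = (150/23)/5 = 30/23 ≈ 1.304 in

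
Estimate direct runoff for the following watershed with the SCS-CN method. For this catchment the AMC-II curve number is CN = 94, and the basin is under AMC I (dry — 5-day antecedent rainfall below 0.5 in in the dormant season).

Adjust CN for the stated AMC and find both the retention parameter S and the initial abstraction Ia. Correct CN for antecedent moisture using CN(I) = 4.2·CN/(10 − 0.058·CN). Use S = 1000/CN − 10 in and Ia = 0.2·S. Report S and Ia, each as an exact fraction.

CN(I) from CN(II)=94: (4.2·94)/(10 − 0.058·94) = 32900/379 ≈ 86.807
Max retention: S = 1000/(32900/379) − 10 = 500/329 in (≈ 1.520 in)
Ia = 0.2S: 0.2·1.520 = 0.304 in (exactly 100/329)

S = 500/329 in ≈ 1.520 in; Ia = 100/329 in ≈ 0.304 in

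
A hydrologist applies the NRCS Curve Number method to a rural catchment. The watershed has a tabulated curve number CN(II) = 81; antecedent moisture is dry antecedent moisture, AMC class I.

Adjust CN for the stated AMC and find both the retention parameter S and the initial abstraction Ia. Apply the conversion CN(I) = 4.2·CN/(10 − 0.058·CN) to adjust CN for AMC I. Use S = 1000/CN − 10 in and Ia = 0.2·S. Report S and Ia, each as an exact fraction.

Adjust CN=81 to AMC I: 4.2·81/(10 − 0.058·81) → (1701/5) ÷ (2651/500) = 170100/2651 ≈ 64.164
Max retention: S = 1000/(170100/2651) − 10 = 9500/1701 in (≈ 5.585 in)
Ia = 0.2·(9500/1701) = 1900/1701 in ≈ 1.117 in

S = 9500/1701 in ≈ 5.585 in; Ia = 1900/1701 in ≈ 1.117 in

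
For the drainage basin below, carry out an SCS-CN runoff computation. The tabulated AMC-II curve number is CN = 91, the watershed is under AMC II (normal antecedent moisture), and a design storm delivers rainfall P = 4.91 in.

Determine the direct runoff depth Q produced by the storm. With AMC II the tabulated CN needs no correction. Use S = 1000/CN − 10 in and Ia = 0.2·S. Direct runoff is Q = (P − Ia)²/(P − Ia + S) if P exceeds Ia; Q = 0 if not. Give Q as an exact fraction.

Q = 1838780161/472117100 in ≈ 3.895 in

CN(II) = 91; AMC II needs no correction.
Retention S: 1000/CN − 10 with CN=91.000 → S = 90/91 ≈ 0.989 in
Ia = 0.2·(90/91) = 18/91 in ≈ 0.198 in
Excess rainfall: 4.910 − 0.198 = 4.712 in; P > Ia so Q > 0
Q = (42881/9100)²/((42881/9100) + 90/91) = (1838780161/82810000)/(51881/9100) = 1838780161/472117100 in ≈ 3.895 in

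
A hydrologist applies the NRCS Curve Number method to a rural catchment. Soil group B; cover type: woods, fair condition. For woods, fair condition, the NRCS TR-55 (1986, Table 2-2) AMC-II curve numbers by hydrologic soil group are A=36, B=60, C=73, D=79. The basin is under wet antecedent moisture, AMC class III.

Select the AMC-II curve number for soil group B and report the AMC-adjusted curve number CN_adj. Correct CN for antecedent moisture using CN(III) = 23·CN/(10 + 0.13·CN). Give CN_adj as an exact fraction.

CN_adj = 6900/89 ≈ 77.528

NRCS table: woods, fair condition, soil group B → CN(II) = 60
Adjust CN=60 to AMC III: 23·60/(10 + 0.13·60) → 1380 ÷ (89/5) = 6900/89 ≈ 77.528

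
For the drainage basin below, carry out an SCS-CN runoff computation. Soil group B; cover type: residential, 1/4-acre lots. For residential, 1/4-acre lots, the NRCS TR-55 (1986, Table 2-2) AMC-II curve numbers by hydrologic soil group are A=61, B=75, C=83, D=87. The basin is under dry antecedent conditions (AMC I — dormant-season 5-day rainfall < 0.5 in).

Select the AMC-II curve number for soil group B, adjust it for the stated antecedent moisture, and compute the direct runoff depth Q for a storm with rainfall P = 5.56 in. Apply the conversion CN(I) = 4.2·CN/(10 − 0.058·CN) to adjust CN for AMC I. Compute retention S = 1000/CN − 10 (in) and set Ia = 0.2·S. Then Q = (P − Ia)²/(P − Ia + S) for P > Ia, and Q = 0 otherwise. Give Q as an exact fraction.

NRCS table: residential, 1/4-acre lots, soil group B → CN(II) = 75
Adjust CN=75 to AMC I: 4.2·75/(10 − 0.058·75) → 315 ÷ (113/20) = 6300/113 ≈ 55.752
S = 1000/(6300/113) − 10 = 500/63 in ≈ 7.937 in
Ia = 0.2S: 0.2·7.937 = 1.587 in (exactly 100/63)
Excess rainfall: 5.560 − 1.587 = 3.973 in; P > Ia so Q > 0
Q: (6257/1575)² ÷ (18757/1575) = 39150049/29542275 in (≈ 1.325 in)

Q = 39150049/29542275 in ≈ 1.325 in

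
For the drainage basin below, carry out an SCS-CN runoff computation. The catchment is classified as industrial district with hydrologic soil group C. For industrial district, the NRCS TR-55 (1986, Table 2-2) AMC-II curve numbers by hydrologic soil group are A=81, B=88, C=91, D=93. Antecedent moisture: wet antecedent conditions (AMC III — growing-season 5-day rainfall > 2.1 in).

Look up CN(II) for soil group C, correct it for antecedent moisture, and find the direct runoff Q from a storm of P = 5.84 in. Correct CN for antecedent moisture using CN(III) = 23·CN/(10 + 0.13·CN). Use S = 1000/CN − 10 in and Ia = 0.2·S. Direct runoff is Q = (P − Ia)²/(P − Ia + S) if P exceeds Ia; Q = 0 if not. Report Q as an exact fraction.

NRCS table: industrial district, soil group C → CN(II) = 91
Wet (AMC III): CN(III) = 23·91/(10 + 0.13·91) = 2093/(2183/100) = 209300/2183 ≈ 95.877
S = 1000/(209300/2183) − 10 = 900/2093 in ≈ 0.430 in
Initial abstraction Ia = S/5 = (900/2093)/5 = 180/2093 ≈ 0.086 in
P − Ia = 5.840 − 0.086 = 301078/52325 ≈ 5.754 in (> 0, runoff occurs)
Q = (301078/52325)²/((301078/52325) + 900/2093) = (90647962084/2737905625)/(323578/52325) = 45323981042/8465609425 in ≈ 5.354 in

Q = 45323981042/8465609425 in ≈ 5.354 in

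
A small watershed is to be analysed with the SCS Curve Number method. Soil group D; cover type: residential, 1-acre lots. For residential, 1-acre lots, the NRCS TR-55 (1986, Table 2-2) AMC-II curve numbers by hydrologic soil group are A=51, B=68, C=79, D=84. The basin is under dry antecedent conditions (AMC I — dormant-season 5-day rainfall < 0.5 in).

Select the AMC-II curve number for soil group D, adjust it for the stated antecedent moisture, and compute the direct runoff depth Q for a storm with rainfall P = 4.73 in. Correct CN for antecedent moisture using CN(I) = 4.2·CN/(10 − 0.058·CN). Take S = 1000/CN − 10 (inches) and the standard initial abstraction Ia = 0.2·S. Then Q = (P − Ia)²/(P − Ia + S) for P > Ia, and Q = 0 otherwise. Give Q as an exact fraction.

NRCS table: residential, 1-acre lots, soil group D → CN(II) = 84
Dry (AMC I): CN(I) = 4.2·84/(10 − 0.058·84) = (1764/5)/(641/125) = 44100/641 ≈ 68.799
S = 1000/(44100/641) − 10 = 2000/441 in ≈ 4.535 in
Ia = 0.2·(2000/441) = 400/441 in ≈ 0.907 in
Excess rainfall: 4.730 − 0.907 = 3.823 in; P > Ia so Q > 0
Q: (168593/44100)² ÷ (368593/44100) = 28423599649/16254951300 in (≈ 1.749 in)

Q = 28423599649/16254951300 in ≈ 1.749 in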